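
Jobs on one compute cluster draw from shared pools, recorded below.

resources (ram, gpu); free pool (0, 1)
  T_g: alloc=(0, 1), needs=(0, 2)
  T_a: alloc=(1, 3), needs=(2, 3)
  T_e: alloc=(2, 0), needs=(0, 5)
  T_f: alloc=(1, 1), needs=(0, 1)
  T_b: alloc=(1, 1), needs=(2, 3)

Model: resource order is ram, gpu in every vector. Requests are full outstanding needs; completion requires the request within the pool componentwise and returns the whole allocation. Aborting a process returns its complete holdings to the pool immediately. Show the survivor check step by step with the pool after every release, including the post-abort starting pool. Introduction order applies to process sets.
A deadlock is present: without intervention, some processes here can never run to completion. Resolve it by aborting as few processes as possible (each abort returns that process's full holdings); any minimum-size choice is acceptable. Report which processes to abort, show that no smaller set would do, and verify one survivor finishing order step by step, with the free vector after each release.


Minimum abort set: T_e.
Key observation: T_a had no path to completion before; after the abort of T_e ((2, 0) returned), step 3 is where it fits.
Minimality: the empty abort set fails — the state is deadlocked as it stands.
Survivors finish in the order: T_f, T_g, T_a, T_b. Verifying each step (pool after the aborts first):
  pool = (2, 1)
  T_f needs (0, 1) <= (2, 1) -> finishes; pool += (1, 1) = (3, 2)
  T_g needs (0, 2) <= (3, 2) -> finishes; pool += (0, 1) = (3, 3)
  T_a needs (2, 3) <= (3, 3) -> finishes; pool += (1, 3) = (4, 6)
  T_b needs (2, 3) <= (4, 6) -> finishes; pool += (1, 1) = (5, 7)


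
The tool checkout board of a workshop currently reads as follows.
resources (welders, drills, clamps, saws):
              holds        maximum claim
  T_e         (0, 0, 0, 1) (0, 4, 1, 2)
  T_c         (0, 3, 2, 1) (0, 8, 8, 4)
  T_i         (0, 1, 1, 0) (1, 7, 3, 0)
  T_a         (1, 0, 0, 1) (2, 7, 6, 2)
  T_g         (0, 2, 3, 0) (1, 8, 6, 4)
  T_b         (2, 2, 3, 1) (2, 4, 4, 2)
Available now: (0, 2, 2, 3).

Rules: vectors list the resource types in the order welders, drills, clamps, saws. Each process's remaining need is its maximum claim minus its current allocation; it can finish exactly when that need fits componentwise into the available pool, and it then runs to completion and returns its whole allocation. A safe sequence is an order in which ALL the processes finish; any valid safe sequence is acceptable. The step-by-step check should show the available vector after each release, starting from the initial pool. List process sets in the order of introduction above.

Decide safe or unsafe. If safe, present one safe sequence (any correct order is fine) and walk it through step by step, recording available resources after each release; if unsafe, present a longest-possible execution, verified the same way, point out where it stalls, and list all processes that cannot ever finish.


The state is UNSAFE.
Key observation: drills is the bottleneck — with T_b, T_e done the pool holds (2, 4, 5, 5), short of every remaining need.
The run T_b, T_e cannot be extended any further. Check, step by step:
  pool = (0, 2, 2, 3)
  run T_b (needs (0, 2, 1, 1), free (0, 2, 2, 3)); after release of (2, 2, 3, 1) the pool is (2, 4, 5, 4)
  run T_e (needs (0, 4, 1, 1), free (2, 4, 5, 4)); after release of (0, 0, 0, 1) the pool is (2, 4, 5, 5)
  blocked: T_c wants (0, 5, 6, 3), pool (2, 4, 5, 5) — not enough drills and clamps
  blocked: T_i wants (1, 6, 2, 0), pool (2, 4, 5, 5) — not enough drills
  blocked: T_a wants (1, 7, 6, 1), pool (2, 4, 5, 5) — not enough drills and clamps
  blocked: T_g wants (1, 6, 3, 4), pool (2, 4, 5, 5) — not enough drills
Processes that can never finish: T_c, T_i, T_a and T_g.


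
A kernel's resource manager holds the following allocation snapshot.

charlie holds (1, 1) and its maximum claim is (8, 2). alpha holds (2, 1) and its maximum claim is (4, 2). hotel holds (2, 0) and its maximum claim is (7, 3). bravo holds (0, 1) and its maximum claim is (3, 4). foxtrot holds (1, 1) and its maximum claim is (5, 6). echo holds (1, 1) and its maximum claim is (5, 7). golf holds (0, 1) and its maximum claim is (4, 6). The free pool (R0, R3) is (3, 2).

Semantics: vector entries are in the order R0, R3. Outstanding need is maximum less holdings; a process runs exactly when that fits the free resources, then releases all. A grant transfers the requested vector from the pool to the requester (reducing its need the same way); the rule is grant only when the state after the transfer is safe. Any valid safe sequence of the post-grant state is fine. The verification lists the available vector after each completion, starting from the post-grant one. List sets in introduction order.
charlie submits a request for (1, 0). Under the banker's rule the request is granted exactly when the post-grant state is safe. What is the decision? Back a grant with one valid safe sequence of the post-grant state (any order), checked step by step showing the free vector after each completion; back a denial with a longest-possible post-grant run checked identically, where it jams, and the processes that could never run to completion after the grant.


DENY. Granting would leave the state unsafe.
Key observation: after alpha, bravo the pool peaks at (4, 4), and each blocked process is short somewhere: charlie on R0; hotel on R0; foxtrot on R3; echo on R3; golf on R3.
After a pretend grant, a maximal execution: alpha, bravo — then nothing else fits. Verifying each step:
  pool = (2, 2)
  run alpha (needs (2, 1), free (2, 2)); after release of (2, 1) the pool is (4, 3)
  run bravo (needs (3, 3), free (4, 3)); after release of (0, 1) the pool is (4, 4)
  charlie still needs (6, 1) but only (4, 4) is free — short on R0
  hotel still needs (5, 3) but only (4, 4) is free — short on R0
  foxtrot still needs (4, 5) but only (4, 4) is free — short on R3
  echo still needs (4, 6) but only (4, 4) is free — short on R3
  golf still needs (4, 5) but only (4, 4) is free — short on R3
Processes that could never finish after the grant: charlie, hotel, foxtrot, echo and golf.


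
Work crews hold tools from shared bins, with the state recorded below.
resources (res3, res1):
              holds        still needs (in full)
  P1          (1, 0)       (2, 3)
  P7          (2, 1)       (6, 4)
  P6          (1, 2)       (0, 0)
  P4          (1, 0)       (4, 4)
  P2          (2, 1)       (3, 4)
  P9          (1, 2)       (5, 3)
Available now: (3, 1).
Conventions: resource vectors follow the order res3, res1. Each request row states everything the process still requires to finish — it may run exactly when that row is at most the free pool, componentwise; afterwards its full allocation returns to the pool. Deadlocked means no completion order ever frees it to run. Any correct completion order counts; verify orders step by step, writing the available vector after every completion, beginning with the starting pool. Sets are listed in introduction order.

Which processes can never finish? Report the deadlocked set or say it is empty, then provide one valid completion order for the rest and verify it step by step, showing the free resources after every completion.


Nothing here is deadlocked.
Key observation: there is always a runnable process — P6 first — so the state unwinds completely.
The rest can finish in the order P6, P1, P9, P2, P7, P4. Check, step by step:
  pool = (3, 1)
  P6: need (0, 0) fits (3, 1); releases (1, 2), pool now (4, 3)
  P1: need (2, 3) fits (4, 3); releases (1, 0), pool now (5, 3)
  P9: need (5, 3) fits (5, 3); releases (1, 2), pool now (6, 5)
  P2: need (3, 4) fits (6, 5); releases (2, 1), pool now (8, 6)
  P7: need (6, 4) fits (8, 6); releases (2, 1), pool now (10, 7)
  P4: need (4, 4) fits (10, 7); releases (1, 0), pool now (11, 7)


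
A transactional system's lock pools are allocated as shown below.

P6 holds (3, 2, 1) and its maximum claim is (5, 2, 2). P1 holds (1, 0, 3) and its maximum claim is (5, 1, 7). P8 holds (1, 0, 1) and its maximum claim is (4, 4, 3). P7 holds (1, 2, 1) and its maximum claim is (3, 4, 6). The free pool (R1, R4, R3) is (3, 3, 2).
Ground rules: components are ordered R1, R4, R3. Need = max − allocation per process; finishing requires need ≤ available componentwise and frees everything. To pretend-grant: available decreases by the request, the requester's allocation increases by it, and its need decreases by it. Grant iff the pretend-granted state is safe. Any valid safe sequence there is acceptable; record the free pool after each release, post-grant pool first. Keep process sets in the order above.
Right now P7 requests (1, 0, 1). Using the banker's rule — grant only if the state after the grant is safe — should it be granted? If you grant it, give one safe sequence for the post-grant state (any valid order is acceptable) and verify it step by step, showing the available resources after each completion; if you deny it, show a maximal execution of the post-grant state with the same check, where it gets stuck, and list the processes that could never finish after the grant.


DENY: after the grant no complete ordering would exist.
Key observation: P6, P8 can finish, but then (6, 5, 3) is all there is, and the blocked group's R3 demands exceed it.
On the post-grant state, P6, P8 is a maximal run — nothing extends it. Check, step by step:
  pool = (2, 3, 1)
  P6 needs (2, 0, 1) <= (2, 3, 1) -> finishes; pool += (3, 2, 1) = (5, 5, 2)
  P8 needs (3, 4, 2) <= (5, 5, 2) -> finishes; pool += (1, 0, 1) = (6, 5, 3)
  P1 cannot run: need (4, 1, 4) vs free (6, 5, 3) (insufficient R3)
  P7 cannot run: need (1, 2, 4) vs free (6, 5, 3) (insufficient R3)
Post-grant, the permanently blocked set is P1 and P7.


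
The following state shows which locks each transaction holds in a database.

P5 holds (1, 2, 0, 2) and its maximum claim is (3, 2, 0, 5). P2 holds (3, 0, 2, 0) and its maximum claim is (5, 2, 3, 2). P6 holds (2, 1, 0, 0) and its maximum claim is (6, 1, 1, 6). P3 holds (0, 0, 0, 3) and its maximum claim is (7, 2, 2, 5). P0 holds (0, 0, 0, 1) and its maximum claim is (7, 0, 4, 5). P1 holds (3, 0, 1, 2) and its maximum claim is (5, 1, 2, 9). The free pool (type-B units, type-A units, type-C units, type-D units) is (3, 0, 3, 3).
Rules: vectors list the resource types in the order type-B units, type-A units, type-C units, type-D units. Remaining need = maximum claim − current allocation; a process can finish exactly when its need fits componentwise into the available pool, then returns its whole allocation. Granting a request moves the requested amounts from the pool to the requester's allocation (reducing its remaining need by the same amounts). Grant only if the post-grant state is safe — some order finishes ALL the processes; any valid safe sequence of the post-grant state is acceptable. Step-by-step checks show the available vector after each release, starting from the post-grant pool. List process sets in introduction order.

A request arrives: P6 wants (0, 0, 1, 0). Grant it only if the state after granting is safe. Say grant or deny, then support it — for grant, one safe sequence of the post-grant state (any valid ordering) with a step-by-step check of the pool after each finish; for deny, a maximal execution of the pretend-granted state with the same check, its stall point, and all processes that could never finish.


GRANT. The post-grant state is safe; one safe sequence: P5, P2, P3, P6, P1, P0.
Key observation: the grant leaves (3, 0, 2, 3) free — enough for P5, whose release restarts the cascade.
Check on the post-grant state, step by step:
  pool = (3, 0, 2, 3)
  P5 needs (2, 0, 0, 3) <= (3, 0, 2, 3) -> finishes; pool += (1, 2, 0, 2) = (4, 2, 2, 5)
  P2 needs (2, 2, 1, 2) <= (4, 2, 2, 5) -> finishes; pool += (3, 0, 2, 0) = (7, 2, 4, 5)
  P3 needs (7, 2, 2, 2) <= (7, 2, 4, 5) -> finishes; pool += (0, 0, 0, 3) = (7, 2, 4, 8)
  P6 needs (4, 0, 0, 6) <= (7, 2, 4, 8) -> finishes; pool += (2, 1, 1, 0) = (9, 3, 5, 8)
  P1 needs (2, 1, 1, 7) <= (9, 3, 5, 8) -> finishes; pool += (3, 0, 1, 2) = (12, 3, 6, 10)
  P0 needs (7, 0, 4, 4) <= (12, 3, 6, 10) -> finishes; pool += (0, 0, 0, 1) = (12, 3, 6, 11)


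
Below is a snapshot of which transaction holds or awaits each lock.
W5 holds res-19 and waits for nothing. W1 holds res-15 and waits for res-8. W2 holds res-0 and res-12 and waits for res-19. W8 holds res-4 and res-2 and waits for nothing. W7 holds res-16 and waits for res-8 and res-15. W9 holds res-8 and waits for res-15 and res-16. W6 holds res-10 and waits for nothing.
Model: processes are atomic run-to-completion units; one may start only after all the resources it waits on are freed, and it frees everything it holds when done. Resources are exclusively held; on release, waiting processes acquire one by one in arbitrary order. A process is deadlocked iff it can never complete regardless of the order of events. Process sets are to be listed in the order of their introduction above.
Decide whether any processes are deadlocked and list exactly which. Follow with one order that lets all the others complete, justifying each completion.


The deadlocked set is W1, W7 and W9.
Key observation: along W1 -> W9 -> W1, each member waits on what the next one holds — a deadlock; W7 is caught in further circular waits.
The rest can finish in the order W5, W6, W8, W2.
Walking it through:
  W5: no waits; runs immediately, freeing res-19
  W6: no waits; runs immediately, freeing res-10
  W8: no waits; runs immediately, freeing res-4 and res-2
  W2: everything it awaited (res-19) is free; runs, freeing res-0 and res-12


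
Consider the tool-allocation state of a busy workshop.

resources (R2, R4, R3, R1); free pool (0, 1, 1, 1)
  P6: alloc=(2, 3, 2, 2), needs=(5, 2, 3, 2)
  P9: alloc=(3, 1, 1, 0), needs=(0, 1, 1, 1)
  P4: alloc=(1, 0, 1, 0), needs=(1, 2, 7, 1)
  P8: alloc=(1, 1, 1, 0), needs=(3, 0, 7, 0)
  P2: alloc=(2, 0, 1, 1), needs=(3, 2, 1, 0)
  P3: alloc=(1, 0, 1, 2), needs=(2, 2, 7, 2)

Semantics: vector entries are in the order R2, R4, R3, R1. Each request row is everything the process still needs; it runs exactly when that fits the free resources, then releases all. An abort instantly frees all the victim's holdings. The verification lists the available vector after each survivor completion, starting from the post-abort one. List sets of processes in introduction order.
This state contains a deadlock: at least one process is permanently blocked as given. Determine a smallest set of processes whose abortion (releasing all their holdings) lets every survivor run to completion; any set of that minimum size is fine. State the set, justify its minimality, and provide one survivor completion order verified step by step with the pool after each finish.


Minimum abort set: P8 and P3.
Key observation: the returned (2, 1, 2, 2) from P8 and P3 is what brings P4 — unrunnable before, under any order — into play at step 4.
No one abort is enough; case by case: P6 alone leaves P4 blocked (short on R3); P9 alone leaves P4 blocked (short on R3); P4 alone leaves P8 blocked (short on R3); P8 alone leaves P4 blocked (short on R3); P2 alone leaves P4 blocked (short on R3); P3 alone leaves P4 blocked (short on R3).
Survivors finish in the order: P9, P6, P2, P4. Walking it through (pool after the aborts first):
  pool = (2, 2, 3, 3)
  run P9 (needs (0, 1, 1, 1), free (2, 2, 3, 3)); after release of (3, 1, 1, 0) the pool is (5, 3, 4, 3)
  run P6 (needs (5, 2, 3, 2), free (5, 3, 4, 3)); after release of (2, 3, 2, 2) the pool is (7, 6, 6, 5)
  run P2 (needs (3, 2, 1, 0), free (7, 6, 6, 5)); after release of (2, 0, 1, 1) the pool is (9, 6, 7, 6)
  run P4 (needs (1, 2, 7, 1), free (9, 6, 7, 6)); after release of (1, 0, 1, 0) the pool is (10, 6, 8, 6)


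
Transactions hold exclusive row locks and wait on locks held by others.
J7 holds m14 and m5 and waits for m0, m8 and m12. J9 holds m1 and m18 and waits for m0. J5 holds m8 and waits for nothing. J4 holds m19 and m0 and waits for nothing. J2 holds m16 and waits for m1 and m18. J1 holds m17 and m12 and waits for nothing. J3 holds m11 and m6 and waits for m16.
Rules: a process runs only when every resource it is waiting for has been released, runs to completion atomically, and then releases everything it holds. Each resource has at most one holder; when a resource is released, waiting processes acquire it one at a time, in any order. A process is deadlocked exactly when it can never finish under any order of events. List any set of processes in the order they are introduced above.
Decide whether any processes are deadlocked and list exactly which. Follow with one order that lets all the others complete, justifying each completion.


Nothing here is deadlocked.
Key observation: there is no circular wait here — follow any chain and it reaches a process that is free to run now.
One completion order for the rest: J5, J4, J9, J2, J1, J3, J7.
Verifying each step:
  J5 waits on nothing -> runs at once and releases m8
  J4 waits on nothing -> runs at once and releases m19 and m0
  J9 waits on m0 — all released -> runs and releases m1 and m18
  J2 waits on m1 and m18 — all released -> runs and releases m16
  J1 waits on nothing -> runs at once and releases m17 and m12
  J3 waits on m16 — all released -> runs and releases m11 and m6
  J7 waits on m0, m8 and m12 — all released -> runs and releases m14 and m5


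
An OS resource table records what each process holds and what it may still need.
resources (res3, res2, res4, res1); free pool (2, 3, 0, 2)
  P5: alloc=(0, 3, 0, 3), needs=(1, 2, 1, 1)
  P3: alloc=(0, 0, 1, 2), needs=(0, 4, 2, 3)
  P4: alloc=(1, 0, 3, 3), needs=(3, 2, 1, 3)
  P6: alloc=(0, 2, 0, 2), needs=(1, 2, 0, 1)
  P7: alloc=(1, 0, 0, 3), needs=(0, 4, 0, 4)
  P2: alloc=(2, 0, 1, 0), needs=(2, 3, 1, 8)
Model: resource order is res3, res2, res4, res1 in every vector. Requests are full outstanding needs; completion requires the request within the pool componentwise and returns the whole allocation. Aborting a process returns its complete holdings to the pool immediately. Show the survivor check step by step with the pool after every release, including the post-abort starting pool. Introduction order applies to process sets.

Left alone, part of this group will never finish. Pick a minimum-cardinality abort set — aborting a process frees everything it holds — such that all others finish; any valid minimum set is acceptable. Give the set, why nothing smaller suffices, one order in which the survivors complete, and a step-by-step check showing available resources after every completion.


Minimum abort set: P2.
Key observation: the returned (2, 0, 1, 0) from P2 is what brings P5 — unrunnable before, under any order — into play at step 1.
Why nothing smaller works: aborting no one leaves the state deadlocked as given.
Survivors finish in the order: P5, P4, P6, P3, P7. Step-by-step check (pool after the aborts first):
  pool = (4, 3, 1, 2)
  P5: need (1, 2, 1, 1) fits (4, 3, 1, 2); releases (0, 3, 0, 3), pool now (4, 6, 1, 5)
  P4: need (3, 2, 1, 3) fits (4, 6, 1, 5); releases (1, 0, 3, 3), pool now (5, 6, 4, 8)
  P6: need (1, 2, 0, 1) fits (5, 6, 4, 8); releases (0, 2, 0, 2), pool now (5, 8, 4, 10)
  P3: need (0, 4, 2, 3) fits (5, 8, 4, 10); releases (0, 0, 1, 2), pool now (5, 8, 5, 12)
  P7: need (0, 4, 0, 4) fits (5, 8, 5, 12); releases (1, 0, 0, 3), pool now (6, 8, 5, 15)


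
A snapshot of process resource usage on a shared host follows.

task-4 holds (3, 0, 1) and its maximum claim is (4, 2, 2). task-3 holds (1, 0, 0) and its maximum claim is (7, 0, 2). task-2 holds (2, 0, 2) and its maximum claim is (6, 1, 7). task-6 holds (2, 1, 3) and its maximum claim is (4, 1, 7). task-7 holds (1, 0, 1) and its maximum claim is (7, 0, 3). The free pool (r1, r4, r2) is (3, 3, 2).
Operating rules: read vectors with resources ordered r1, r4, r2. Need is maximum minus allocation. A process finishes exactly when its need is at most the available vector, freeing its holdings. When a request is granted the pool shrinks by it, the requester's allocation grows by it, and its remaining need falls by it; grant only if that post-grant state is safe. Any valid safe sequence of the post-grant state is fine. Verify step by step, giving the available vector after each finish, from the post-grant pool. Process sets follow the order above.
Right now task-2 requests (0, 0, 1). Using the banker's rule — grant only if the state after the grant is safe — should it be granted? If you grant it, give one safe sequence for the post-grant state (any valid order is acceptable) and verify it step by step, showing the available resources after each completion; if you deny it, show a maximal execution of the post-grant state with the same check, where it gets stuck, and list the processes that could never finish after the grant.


DENY: after the grant no complete ordering would exist.
Key observation: no order helps: past task-4, task-7, task-3, the free pool tops out at (8, 3, 3), below what each blocked process needs in r2.
On the post-grant state, task-4, task-7, task-3 is a maximal run — nothing extends it. Check, step by step:
  pool = (3, 3, 1)
  task-4: need (1, 2, 1) fits (3, 3, 1); releases (3, 0, 1), pool now (6, 3, 2)
  task-7: need (6, 0, 2) fits (6, 3, 2); releases (1, 0, 1), pool now (7, 3, 3)
  task-3: need (6, 0, 2) fits (7, 3, 3); releases (1, 0, 0), pool now (8, 3, 3)
  blocked: task-2 wants (4, 1, 4), pool (8, 3, 3) — not enough r2
  blocked: task-6 wants (2, 0, 4), pool (8, 3, 3) — not enough r2
Processes that could never finish after the grant: task-2 and task-6.


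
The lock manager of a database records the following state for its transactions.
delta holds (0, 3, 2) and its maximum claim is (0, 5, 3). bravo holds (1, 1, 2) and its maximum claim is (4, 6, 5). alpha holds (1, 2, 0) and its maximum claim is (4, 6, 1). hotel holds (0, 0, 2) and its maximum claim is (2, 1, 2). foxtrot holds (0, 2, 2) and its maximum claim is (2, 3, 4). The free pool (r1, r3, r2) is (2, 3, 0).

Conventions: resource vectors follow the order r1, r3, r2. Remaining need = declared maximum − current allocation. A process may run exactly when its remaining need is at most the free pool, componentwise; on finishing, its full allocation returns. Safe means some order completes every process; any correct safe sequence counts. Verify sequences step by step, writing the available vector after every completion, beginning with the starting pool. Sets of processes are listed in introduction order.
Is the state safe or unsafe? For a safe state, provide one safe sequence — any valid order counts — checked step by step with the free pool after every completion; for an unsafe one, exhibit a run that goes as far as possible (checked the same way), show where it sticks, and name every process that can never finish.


UNSAFE — no complete ordering exists.
Key observation: hotel, delta, foxtrot can finish, but then (2, 8, 6) is all there is, and the blocked group's r1 demands exceed it.
Going as far as possible: hotel, delta, foxtrot; after that, nothing fits. Verifying each step:
  pool = (2, 3, 0)
  run hotel (needs (2, 1, 0), free (2, 3, 0)); after release of (0, 0, 2) the pool is (2, 3, 2)
  run delta (needs (0, 2, 1), free (2, 3, 2)); after release of (0, 3, 2) the pool is (2, 6, 4)
  run foxtrot (needs (2, 1, 2), free (2, 6, 4)); after release of (0, 2, 2) the pool is (2, 8, 6)
  bravo cannot run: need (3, 5, 3) vs free (2, 8, 6) (insufficient r1)
  alpha cannot run: need (3, 4, 1) vs free (2, 8, 6) (insufficient r1)
Permanently blocked: bravo and alpha.


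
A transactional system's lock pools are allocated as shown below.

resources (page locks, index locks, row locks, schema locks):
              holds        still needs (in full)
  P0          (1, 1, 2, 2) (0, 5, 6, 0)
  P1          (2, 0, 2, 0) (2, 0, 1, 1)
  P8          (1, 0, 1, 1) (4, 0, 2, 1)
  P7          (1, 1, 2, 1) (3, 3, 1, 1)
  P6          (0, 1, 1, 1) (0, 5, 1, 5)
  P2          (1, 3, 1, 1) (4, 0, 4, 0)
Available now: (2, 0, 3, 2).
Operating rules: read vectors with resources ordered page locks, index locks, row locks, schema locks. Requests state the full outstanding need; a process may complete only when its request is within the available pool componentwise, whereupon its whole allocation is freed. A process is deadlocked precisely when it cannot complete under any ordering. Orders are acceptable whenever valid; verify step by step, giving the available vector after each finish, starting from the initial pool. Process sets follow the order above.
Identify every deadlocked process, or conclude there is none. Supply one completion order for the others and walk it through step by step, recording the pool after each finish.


Deadlocked set: P0 and P6.
Key observation: index locks is the bottleneck — with P1, P2, P7, P8 done the pool holds (7, 4, 9, 5), short of every remaining need.
The rest can finish in the order P1, P2, P7, P8. Check, step by step:
  pool = (2, 0, 3, 2)
  P1: need (2, 0, 1, 1) fits (2, 0, 3, 2); releases (2, 0, 2, 0), pool now (4, 0, 5, 2)
  P2: need (4, 0, 4, 0) fits (4, 0, 5, 2); releases (1, 3, 1, 1), pool now (5, 3, 6, 3)
  P7: need (3, 3, 1, 1) fits (5, 3, 6, 3); releases (1, 1, 2, 1), pool now (6, 4, 8, 4)
  P8: need (4, 0, 2, 1) fits (6, 4, 8, 4); releases (1, 0, 1, 1), pool now (7, 4, 9, 5)
The stuck group stays short no matter what:
  P0 cannot run: need (0, 5, 6, 0) vs free (7, 4, 9, 5) (insufficient index locks)
  P6 cannot run: need (0, 5, 1, 5) vs free (7, 4, 9, 5) (insufficient index locks)


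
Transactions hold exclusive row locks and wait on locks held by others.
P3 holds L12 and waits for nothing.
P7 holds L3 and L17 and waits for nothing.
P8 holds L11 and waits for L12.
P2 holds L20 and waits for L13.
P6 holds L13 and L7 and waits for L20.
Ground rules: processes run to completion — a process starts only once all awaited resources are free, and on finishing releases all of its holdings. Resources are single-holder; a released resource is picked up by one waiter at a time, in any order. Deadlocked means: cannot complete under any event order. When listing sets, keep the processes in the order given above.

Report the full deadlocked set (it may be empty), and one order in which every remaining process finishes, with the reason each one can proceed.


The deadlocked set is P2 and P6.
Key observation: along P2 -> P6 -> P2, each member waits on what the next one holds — a deadlock; no other process is dragged down with it.
A valid finishing order for the others: P7, P3, P8.
Step-by-step check:
  P7 waits on nothing -> runs at once and releases L3 and L17
  P3 waits on nothing -> runs at once and releases L12
  run P8 (all its waits — L12 — are resolved); releases L11


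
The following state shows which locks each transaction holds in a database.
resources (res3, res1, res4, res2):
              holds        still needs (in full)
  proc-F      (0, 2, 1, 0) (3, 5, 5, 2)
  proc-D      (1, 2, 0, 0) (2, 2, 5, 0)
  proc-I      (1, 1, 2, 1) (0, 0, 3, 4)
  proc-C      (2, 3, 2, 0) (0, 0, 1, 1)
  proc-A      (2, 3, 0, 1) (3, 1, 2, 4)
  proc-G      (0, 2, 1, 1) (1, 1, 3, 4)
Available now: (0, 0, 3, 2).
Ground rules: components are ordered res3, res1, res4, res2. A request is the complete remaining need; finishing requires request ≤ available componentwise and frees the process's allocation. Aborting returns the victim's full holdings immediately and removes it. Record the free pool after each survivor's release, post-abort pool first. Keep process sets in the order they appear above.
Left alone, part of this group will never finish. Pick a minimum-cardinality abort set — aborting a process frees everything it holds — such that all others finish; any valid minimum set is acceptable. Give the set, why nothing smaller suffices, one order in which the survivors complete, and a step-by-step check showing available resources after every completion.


Minimum abort set: proc-I and proc-A.
Key observation: proc-G was stuck for good until proc-I and proc-A gave back (3, 4, 2, 2); in the order shown it finishes at step 1.
No one abort is enough; case by case: proc-F alone leaves proc-I blocked (short on res2); proc-D alone leaves proc-I blocked (short on res2); proc-I alone leaves proc-A blocked (short on res2); proc-C alone leaves proc-I blocked (short on res2); proc-A alone leaves proc-I blocked (short on res2); proc-G alone leaves proc-I blocked (short on res2).
The survivors complete as proc-G, proc-C, proc-D, proc-F. Check, step by step (starting from the post-abort pool):
  pool = (3, 4, 5, 4)
  proc-G: need (1, 1, 3, 4) fits (3, 4, 5, 4); releases (0, 2, 1, 1), pool now (3, 6, 6, 5)
  proc-C: need (0, 0, 1, 1) fits (3, 6, 6, 5); releases (2, 3, 2, 0), pool now (5, 9, 8, 5)
  proc-D: need (2, 2, 5, 0) fits (5, 9, 8, 5); releases (1, 2, 0, 0), pool now (6, 11, 8, 5)
  proc-F: need (3, 5, 5, 2) fits (6, 11, 8, 5); releases (0, 2, 1, 0), pool now (6, 13, 9, 5)


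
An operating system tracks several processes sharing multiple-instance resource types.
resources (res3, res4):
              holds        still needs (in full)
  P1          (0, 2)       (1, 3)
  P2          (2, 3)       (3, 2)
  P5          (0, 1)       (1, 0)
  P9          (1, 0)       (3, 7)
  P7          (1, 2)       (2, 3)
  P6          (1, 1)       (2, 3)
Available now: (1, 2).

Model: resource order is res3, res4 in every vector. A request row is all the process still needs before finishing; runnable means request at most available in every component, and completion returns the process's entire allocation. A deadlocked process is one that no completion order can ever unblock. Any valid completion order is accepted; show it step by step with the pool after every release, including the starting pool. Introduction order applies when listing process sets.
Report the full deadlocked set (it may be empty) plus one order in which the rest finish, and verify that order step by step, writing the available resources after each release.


The deadlocked set is P2, P9, P7 and P6.
Key observation: after P5, P1 complete, (1, 5) is the best the pool ever gets, yet each leftover process wants more res3.
The rest can finish in the order P5, P1. Verifying each step:
  pool = (1, 2)
  P5: need (1, 0) fits (1, 2); releases (0, 1), pool now (1, 3)
  P1: need (1, 3) fits (1, 3); releases (0, 2), pool now (1, 5)
The stuck group stays short no matter what:
  P2 cannot run: need (3, 2) vs free (1, 5) (insufficient res3)
  P9 cannot run: need (3, 7) vs free (1, 5) (insufficient res3 and res4)
  P7 cannot run: need (2, 3) vs free (1, 5) (insufficient res3)
  P6 cannot run: need (2, 3) vs free (1, 5) (insufficient res3)


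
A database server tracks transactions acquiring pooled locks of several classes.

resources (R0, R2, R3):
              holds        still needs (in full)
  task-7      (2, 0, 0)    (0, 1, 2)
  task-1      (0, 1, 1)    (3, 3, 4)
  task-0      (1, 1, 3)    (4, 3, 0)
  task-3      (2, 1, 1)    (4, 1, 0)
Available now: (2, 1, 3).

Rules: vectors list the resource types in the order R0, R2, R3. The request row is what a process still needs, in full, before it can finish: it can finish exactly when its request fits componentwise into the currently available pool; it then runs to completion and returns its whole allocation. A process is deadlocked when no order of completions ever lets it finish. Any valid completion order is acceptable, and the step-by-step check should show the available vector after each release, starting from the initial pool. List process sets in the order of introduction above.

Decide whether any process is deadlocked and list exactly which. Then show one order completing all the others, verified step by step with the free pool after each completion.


The deadlocked set is task-1 and task-0.
Key observation: even finishing task-7, task-3 leaves just (6, 2, 4) free — too little R2 for any of the remaining processes.
One completion order for the rest: task-7, task-3. Verifying each step:
  pool = (2, 1, 3)
  run task-7 (needs (0, 1, 2), free (2, 1, 3)); after release of (2, 0, 0) the pool is (4, 1, 3)
  run task-3 (needs (4, 1, 0), free (4, 1, 3)); after release of (2, 1, 1) the pool is (6, 2, 4)
None of the blocked processes ever fits:
  blocked: task-1 wants (3, 3, 4), pool (6, 2, 4) — not enough R2
  blocked: task-0 wants (4, 3, 0), pool (6, 2, 4) — not enough R2


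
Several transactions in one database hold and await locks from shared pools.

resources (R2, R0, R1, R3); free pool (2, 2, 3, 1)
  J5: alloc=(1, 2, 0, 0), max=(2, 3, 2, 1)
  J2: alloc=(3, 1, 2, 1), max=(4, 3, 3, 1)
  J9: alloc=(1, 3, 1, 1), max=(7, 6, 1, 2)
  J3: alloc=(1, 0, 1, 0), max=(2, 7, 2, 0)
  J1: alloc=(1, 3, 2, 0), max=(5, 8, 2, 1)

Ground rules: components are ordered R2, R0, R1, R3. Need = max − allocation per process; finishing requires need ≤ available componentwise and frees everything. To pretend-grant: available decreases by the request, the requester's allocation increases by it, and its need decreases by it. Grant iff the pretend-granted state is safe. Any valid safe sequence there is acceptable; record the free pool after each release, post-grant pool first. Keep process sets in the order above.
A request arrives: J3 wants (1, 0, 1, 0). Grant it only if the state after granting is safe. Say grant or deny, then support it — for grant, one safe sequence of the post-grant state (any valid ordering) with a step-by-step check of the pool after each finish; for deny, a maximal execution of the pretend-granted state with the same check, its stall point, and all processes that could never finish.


GRANT. The post-grant state is safe; one safe sequence: J5, J2, J1, J3, J9.
Key observation: the grant leaves (1, 2, 2, 1) free — enough for J5, whose release restarts the cascade.
Verifying the post-grant state step by step:
  pool = (1, 2, 2, 1)
  run J5 (needs (1, 1, 2, 1), free (1, 2, 2, 1)); after release of (1, 2, 0, 0) the pool is (2, 4, 2, 1)
  run J2 (needs (1, 2, 1, 0), free (2, 4, 2, 1)); after release of (3, 1, 2, 1) the pool is (5, 5, 4, 2)
  run J1 (needs (4, 5, 0, 1), free (5, 5, 4, 2)); after release of (1, 3, 2, 0) the pool is (6, 8, 6, 2)
  run J3 (needs (0, 7, 0, 0), free (6, 8, 6, 2)); after release of (2, 0, 2, 0) the pool is (8, 8, 8, 2)
  run J9 (needs (6, 3, 0, 1), free (8, 8, 8, 2)); after release of (1, 3, 1, 1) the pool is (9, 11, 9, 3)


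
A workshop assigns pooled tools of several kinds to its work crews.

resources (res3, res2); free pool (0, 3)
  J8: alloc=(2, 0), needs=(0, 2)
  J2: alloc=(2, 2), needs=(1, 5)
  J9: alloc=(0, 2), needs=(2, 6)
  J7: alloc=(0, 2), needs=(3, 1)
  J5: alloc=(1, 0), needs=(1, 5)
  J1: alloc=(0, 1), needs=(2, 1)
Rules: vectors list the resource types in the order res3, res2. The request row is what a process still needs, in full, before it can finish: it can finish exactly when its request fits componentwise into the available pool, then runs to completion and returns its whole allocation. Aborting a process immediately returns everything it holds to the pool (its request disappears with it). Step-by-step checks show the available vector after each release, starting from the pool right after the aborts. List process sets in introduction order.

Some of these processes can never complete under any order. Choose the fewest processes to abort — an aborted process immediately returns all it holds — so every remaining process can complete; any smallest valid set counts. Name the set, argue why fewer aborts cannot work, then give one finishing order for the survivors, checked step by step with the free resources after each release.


The answer: abort J9.
Key observation: the returned (0, 2) from J9 is what brings J2 — unrunnable before, under any order — into play at step 2.
No smaller set exists: with zero aborts the deadlock remains.
Survivors finish in the order: J8, J2, J5, J1, J7. Verifying each step (pool after the aborts first):
  pool = (0, 5)
  run J8 (needs (0, 2), free (0, 5)); after release of (2, 0) the pool is (2, 5)
  run J2 (needs (1, 5), free (2, 5)); after release of (2, 2) the pool is (4, 7)
  run J5 (needs (1, 5), free (4, 7)); after release of (1, 0) the pool is (5, 7)
  run J1 (needs (2, 1), free (5, 7)); after release of (0, 1) the pool is (5, 8)
  run J7 (needs (3, 1), free (5, 8)); after release of (0, 2) the pool is (5, 10)


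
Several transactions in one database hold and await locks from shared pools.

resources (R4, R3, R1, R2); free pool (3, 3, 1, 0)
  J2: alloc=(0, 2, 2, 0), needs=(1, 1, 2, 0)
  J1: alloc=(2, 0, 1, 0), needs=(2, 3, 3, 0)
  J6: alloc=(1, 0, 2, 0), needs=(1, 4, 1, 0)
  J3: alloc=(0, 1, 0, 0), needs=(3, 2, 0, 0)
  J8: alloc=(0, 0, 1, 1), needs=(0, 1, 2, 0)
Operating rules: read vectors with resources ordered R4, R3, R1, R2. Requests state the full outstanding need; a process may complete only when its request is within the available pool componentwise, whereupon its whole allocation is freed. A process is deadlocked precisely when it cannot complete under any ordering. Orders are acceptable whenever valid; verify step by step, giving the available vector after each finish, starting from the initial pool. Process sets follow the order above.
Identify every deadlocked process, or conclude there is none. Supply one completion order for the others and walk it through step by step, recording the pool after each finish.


The deadlocked set is empty.
Key observation: the pool covers J3 at once, and every later process fits after earlier releases.
The rest can finish in the order J3, J6, J2, J8, J1. Check, step by step:
  pool = (3, 3, 1, 0)
  J3 needs (3, 2, 0, 0) <= (3, 3, 1, 0) -> finishes; pool += (0, 1, 0, 0) = (3, 4, 1, 0)
  J6 needs (1, 4, 1, 0) <= (3, 4, 1, 0) -> finishes; pool += (1, 0, 2, 0) = (4, 4, 3, 0)
  J2 needs (1, 1, 2, 0) <= (4, 4, 3, 0) -> finishes; pool += (0, 2, 2, 0) = (4, 6, 5, 0)
  J8 needs (0, 1, 2, 0) <= (4, 6, 5, 0) -> finishes; pool += (0, 0, 1, 1) = (4, 6, 6, 1)
  J1 needs (2, 3, 3, 0) <= (4, 6, 6, 1) -> finishes; pool += (2, 0, 1, 0) = (6, 6, 7, 1)


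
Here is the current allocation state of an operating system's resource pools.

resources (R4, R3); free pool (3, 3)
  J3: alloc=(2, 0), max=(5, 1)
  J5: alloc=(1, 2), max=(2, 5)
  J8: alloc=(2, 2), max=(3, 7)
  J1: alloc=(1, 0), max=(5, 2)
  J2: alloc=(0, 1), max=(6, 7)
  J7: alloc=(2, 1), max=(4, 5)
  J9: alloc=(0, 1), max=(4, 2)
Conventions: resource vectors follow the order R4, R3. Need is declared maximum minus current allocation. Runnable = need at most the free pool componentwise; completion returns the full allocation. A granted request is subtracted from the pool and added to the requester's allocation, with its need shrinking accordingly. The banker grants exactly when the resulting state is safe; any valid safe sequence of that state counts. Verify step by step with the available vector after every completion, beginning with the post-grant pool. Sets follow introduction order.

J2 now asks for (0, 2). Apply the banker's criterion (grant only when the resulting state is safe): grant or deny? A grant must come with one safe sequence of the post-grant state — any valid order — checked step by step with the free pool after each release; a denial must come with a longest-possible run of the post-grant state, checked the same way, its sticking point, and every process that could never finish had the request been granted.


DENY: after the grant no complete ordering would exist.
Key observation: the pool after J3, J9, J1 is (6, 2); every surviving request exceeds it in R3, so progress ends there.
After a pretend grant, a maximal execution: J3, J9, J1 — then nothing else fits. Walking it through:
  pool = (3, 1)
  J3: need (3, 1) fits (3, 1); releases (2, 0), pool now (5, 1)
  J9: need (4, 1) fits (5, 1); releases (0, 1), pool now (5, 2)
  J1: need (4, 2) fits (5, 2); releases (1, 0), pool now (6, 2)
  blocked: J5 wants (1, 3), pool (6, 2) — not enough R3
  blocked: J8 wants (1, 5), pool (6, 2) — not enough R3
  blocked: J2 wants (6, 4), pool (6, 2) — not enough R3
  blocked: J7 wants (2, 4), pool (6, 2) — not enough R3
Post-grant, the permanently blocked set is J5, J8, J2 and J7.


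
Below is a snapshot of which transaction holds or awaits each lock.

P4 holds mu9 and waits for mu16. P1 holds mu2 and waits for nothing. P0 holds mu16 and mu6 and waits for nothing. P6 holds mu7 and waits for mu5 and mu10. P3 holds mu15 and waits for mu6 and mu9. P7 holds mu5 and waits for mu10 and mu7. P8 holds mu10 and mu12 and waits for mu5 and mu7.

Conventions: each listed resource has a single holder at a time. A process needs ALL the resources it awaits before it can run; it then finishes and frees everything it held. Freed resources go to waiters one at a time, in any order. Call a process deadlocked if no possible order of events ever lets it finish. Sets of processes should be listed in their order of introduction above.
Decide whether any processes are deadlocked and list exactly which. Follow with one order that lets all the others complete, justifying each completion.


Deadlocked set: P6, P7 and P8.
Key observation: the waits loop around P6 -> P7 -> P6 with no way out; P8 is caught in further circular waits.
One completion order for the rest: P1, P0, P4, P3.
Walking it through:
  P1 waits on nothing -> runs at once and releases mu2
  P0 waits on nothing -> runs at once and releases mu16 and mu6
  run P4 (all its waits — mu16 — are resolved); releases mu9
  run P3 (all its waits — mu6 and mu9 — are resolved); releases mu15
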